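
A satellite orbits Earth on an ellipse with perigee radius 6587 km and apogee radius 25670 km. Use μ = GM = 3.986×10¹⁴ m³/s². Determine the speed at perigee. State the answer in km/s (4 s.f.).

Semi-major axis a = (r_p + r_a)/2 = 16128 km = 1.613×10⁷ m.
Vis-viva: v² = μ(2/r − 1/a) = 3.986×10¹⁴ × (3.036×10⁻⁷ − 6.200×10⁻⁸) = 9.631×10⁷ m²/s².
v = 9814 m/s = 9.814 km/s.

v ≈ 9.814 km/s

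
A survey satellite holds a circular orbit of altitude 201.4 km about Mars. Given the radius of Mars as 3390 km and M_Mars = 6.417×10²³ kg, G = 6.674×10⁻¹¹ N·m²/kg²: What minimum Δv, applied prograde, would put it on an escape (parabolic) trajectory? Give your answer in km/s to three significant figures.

Δv ≈ 1.43 km/s

μ = GM = 6.674×10⁻¹¹ × 6.417×10²³ = 4.283×10¹³ m³/s².
r = 3390 + 201.4 = 3591.4 km = 3.5914×10⁶ m.
Circular speed v_c = √(μ/r) = 3453 m/s.
Escape speed v_esc = √(2μ/r) = √2 × v_c = 4884 m/s.
Δv = v_esc − v_c = 1430 m/s = 1.430 km/s.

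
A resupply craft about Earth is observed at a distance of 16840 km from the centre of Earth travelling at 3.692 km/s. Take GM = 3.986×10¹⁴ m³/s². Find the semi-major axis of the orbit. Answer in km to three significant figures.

a ≈ 11800 km

r = 1.684×10⁷ m.
Specific orbital energy ε = v²/2 − μ/r = (3692)²/2 − 3.986×10¹⁴/1.684×10⁷ = -1.685×10⁷ J/kg.
Since ε = −μ/(2a), a = −μ/(2ε) = 1.182×10⁷ m = 11825 km.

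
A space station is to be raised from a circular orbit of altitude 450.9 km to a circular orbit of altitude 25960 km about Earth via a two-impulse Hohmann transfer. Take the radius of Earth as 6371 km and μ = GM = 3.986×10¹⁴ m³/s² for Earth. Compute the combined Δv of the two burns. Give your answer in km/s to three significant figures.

Δv_total ≈ 3.62 km/s

r₁ = 6371 + 450.9 = 6821.9 km = 6.8219×10⁶ m.
r₂ = 6371 + 25960 = 32331 km = 3.2331×10⁷ m.
Transfer ellipse a_t = (r₁ + r₂)/2 = 1.958×10⁷ m.
At r₁: circular v_c1 = √(μ/r₁) = 7644 m/s; transfer-perigee v_p = √[μ(2/r₁ − 1/a_t)] = 9823 m/s.
Δv₁ = v_p − v_c1 = 2179 m/s.
At r₂: circular v_c2 = √(μ/r₂) = 3511 m/s; transfer-apogee v_a = √[μ(2/r₂ − 1/a_t)] = 2073 m/s.
Δv₂ = v_c2 − v_a = 1438 m/s.
Total Δv = Δv₁ + Δv₂ = 3618 m/s = 3.618 km/s.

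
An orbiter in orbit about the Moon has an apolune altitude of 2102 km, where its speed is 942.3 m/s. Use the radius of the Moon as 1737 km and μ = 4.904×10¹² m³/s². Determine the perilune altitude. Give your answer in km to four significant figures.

r_a = 1737 + 2102 = 3839.0 km = 3.839×10⁶ m.
Specific energy ε = v²/2 − μ/r = -8.335×10⁵ J/kg, so a = −μ/(2ε) = 2.942×10⁶ m.
The apsides satisfy r_p + r_a = 2a, so the perilune radius is 2a − r_a = 2.045×10⁶ m = 2045.0 km.
Perilune altitude = 2045.0 − 1737 = 307.97 km.

perilune altitude ≈ 308.0 km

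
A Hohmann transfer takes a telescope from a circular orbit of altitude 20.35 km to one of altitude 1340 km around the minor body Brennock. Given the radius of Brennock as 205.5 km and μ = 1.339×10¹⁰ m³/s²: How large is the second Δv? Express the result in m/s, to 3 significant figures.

r₁ = 205.5 + 20.35 = 225.85 km = 2.2585×10⁵ m.
r₂ = 205.5 + 1340 = 1545.5 km = 1.5455×10⁶ m.
Transfer ellipse a_t = (r₁ + r₂)/2 = 8.857×10⁵ m.
At r₁: circular v_c1 = √(μ/r₁) = 243.5 m/s; transfer-periapsis v_p = √[μ(2/r₁ − 1/a_t)] = 321.6 m/s.
At r₂: circular v_c2 = √(μ/r₂) = 93.08 m/s; transfer-apoapsis v_a = √[μ(2/r₂ − 1/a_t)] = 47.00 m/s.
Δv₂ = v_c2 − v_a = 46.08 m/s.

Δv ≈ 46.1 m/s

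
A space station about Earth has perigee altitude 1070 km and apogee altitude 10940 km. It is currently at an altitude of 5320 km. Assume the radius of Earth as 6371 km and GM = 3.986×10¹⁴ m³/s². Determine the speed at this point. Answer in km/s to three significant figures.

v ≈ 6.00 km/s

r_p = 6371 + 1070 = 7441.0 km = 7.4410×10⁶ m.
r_a = 6371 + 10940 = 17311 km = 1.7311×10⁷ m.
r = 6371 + 5320 = 11691 km = 1.169×10⁷ m.
Semi-major axis a = (r_p + r_a)/2 = 12376 km = 1.238×10⁷ m.
Vis-viva: v² = μ(2/r − 1/a) = 3.986×10¹⁴ × (1.711×10⁻⁷ − 8.080×10⁻⁸) = 3.598×10⁷ m²/s².
v = 5998 m/s = 5.998 km/s.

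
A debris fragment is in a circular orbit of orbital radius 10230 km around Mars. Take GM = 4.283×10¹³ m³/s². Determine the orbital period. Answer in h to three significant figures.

r = 10230 km = 1.023×10⁷ m.
Kepler's third law: T = 2π√(r³/μ) = 2π√((1.023×10⁷)³ / 4.283×10¹³).
r³/μ = 2.500×10⁷ s², so T = 2π × 5.000×10³ = 3.141×10⁴ s.
Converting: 3.141×10⁴ s ÷ 3600 = 8.726 h.

T ≈ 8.73 h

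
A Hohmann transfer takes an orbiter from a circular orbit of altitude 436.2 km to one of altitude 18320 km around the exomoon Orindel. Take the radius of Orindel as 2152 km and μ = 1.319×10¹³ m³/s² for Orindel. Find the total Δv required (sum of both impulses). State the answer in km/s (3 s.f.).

r₁ = 2152 + 436.2 = 2588.2 km = 2.5882×10⁶ m.
r₂ = 2152 + 18320 = 20472 km = 2.0472×10⁷ m.
Transfer ellipse a_t = (r₁ + r₂)/2 = 1.153×10⁷ m.
At r₁: circular v_c1 = √(μ/r₁) = 2257 m/s; transfer-periapsis v_p = √[μ(2/r₁ − 1/a_t)] = 3008 m/s.
Δv₁ = v_p − v_c1 = 750.6 m/s.
At r₂: circular v_c2 = √(μ/r₂) = 802.7 m/s; transfer-apoapsis v_a = √[μ(2/r₂ − 1/a_t)] = 380.3 m/s.
Δv₂ = v_c2 − v_a = 422.4 m/s.
Total Δv = Δv₁ + Δv₂ = 1173 m/s = 1.173 km/s.

Δv_total ≈ 1.17 km/s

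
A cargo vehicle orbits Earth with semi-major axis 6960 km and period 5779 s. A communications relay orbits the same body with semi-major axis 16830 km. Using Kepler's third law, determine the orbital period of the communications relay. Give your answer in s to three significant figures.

Kepler's third law: T² ∝ a³, so T₂ = T₁ (a₂/a₁)^(3/2).
a₂/a₁ = 2.418, (a₂/a₁)^(3/2) = 3.760.
T₂ = 5779 × 3.760 = 21730 s.

T₂ ≈ 21700 s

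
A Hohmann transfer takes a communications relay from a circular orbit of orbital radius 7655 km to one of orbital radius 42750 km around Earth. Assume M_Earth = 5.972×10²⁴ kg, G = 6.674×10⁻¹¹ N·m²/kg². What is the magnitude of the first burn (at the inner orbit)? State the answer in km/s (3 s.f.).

μ = GM = 6.674×10⁻¹¹ × 5.972×10²⁴ = 3.986×10¹⁴ m³/s².
r₁ = 7655 km = 7.655×10⁶ m.
r₂ = 42750 km = 4.275×10⁷ m.
Transfer ellipse a_t = (r₁ + r₂)/2 = 2.520×10⁷ m.
At r₁: circular v_c1 = √(μ/r₁) = 7216 m/s; transfer-perigee v_p = √[μ(2/r₁ − 1/a_t)] = 9398 m/s.
Δv₁ = v_p − v_c1 = 2182 m/s.
= 2.182 km/s.

Δv ≈ 2.18 km/s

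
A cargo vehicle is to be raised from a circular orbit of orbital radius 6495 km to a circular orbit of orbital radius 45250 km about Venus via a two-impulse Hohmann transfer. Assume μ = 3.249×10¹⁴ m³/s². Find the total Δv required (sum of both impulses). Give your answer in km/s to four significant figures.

Δv_total ≈ 3.618 km/s

r₁ = 6495 km = 6.495×10⁶ m.
r₂ = 45250 km = 4.525×10⁷ m.
Transfer ellipse a_t = (r₁ + r₂)/2 = 2.587×10⁷ m.
At r₁: circular v_c1 = √(μ/r₁) = 7073 m/s; transfer-periapsis v_p = √[μ(2/r₁ − 1/a_t)] = 9354 m/s.
Δv₁ = v_p − v_c1 = 2281 m/s.
At r₂: circular v_c2 = √(μ/r₂) = 2680 m/s; transfer-apoapsis v_a = √[μ(2/r₂ − 1/a_t)] = 1343 m/s.
Δv₂ = v_c2 − v_a = 1337 m/s.
Total Δv = Δv₁ + Δv₂ = 3618 m/s = 3.618 km/s.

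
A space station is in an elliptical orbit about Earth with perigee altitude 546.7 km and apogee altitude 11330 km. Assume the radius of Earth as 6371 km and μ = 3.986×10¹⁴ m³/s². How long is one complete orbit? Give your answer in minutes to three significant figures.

r_p = 6371 + 546.7 = 6917.7 km = 6.9177×10⁶ m.
r_a = 6371 + 11330 = 17701 km = 1.7701×10⁷ m.
Semi-major axis a = (r_p + r_a)/2 = (6917.7 + 17701)/2 = 12309 km = 1.231×10⁷ m.
By Kepler's third law T = 2π√(a³/μ) = 2π × 2.163×10³ = 1.359×10⁴ s.
= 226.5 minutes.

T ≈ 227 minutes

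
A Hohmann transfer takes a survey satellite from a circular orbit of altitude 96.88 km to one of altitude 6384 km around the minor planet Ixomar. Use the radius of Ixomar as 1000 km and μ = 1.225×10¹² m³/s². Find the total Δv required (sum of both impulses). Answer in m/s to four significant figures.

r₁ = 1000 + 96.88 = 1096.9 km = 1.0969×10⁶ m.
r₂ = 1000 + 6384 = 7384.0 km = 7.3840×10⁶ m.
Transfer ellipse a_t = (r₁ + r₂)/2 = 4.240×10⁶ m.
At r₁: circular v_c1 = √(μ/r₁) = 1057 m/s; transfer-periapsis v_p = √[μ(2/r₁ − 1/a_t)] = 1395 m/s.
Δv₁ = v_p − v_c1 = 337.7 m/s.
At r₂: circular v_c2 = √(μ/r₂) = 407.3 m/s; transfer-apoapsis v_a = √[μ(2/r₂ − 1/a_t)] = 207.2 m/s.
Δv₂ = v_c2 − v_a = 200.2 m/s.
Total Δv = Δv₁ + Δv₂ = 537.9 m/s.

Δv_total ≈ 537.9 m/s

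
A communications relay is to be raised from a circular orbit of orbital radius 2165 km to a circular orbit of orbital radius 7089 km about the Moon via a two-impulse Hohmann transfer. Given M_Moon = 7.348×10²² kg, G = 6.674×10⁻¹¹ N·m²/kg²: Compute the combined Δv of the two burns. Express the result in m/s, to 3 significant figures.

μ = GM = 6.674×10⁻¹¹ × 7.348×10²² = 4.904×10¹² m³/s².
r₁ = 2165 km = 2.165×10⁶ m.
r₂ = 7089 km = 7.089×10⁶ m.
Transfer ellipse a_t = (r₁ + r₂)/2 = 4.627×10⁶ m.
At r₁: circular v_c1 = √(μ/r₁) = 1505 m/s; transfer-perilune v_p = √[μ(2/r₁ − 1/a_t)] = 1863 m/s.
Δv₁ = v_p − v_c1 = 357.9 m/s.
At r₂: circular v_c2 = √(μ/r₂) = 831.7 m/s; transfer-apolune v_a = √[μ(2/r₂ − 1/a_t)] = 568.9 m/s.
Δv₂ = v_c2 − v_a = 262.8 m/s.
Total Δv = Δv₁ + Δv₂ = 620.7 m/s.

Δv_total ≈ 621 m/s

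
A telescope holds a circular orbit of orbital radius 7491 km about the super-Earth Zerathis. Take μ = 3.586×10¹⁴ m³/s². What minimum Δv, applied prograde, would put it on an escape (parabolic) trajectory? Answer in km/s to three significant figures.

r = 7491 km = 7.491×10⁶ m.
Circular speed v_c = √(μ/r) = 6919 m/s.
Escape speed v_esc = √(2μ/r) = √2 × v_c = 9785 m/s.
Δv = v_esc − v_c = 2866 m/s = 2.866 km/s.

Δv ≈ 2.87 km/s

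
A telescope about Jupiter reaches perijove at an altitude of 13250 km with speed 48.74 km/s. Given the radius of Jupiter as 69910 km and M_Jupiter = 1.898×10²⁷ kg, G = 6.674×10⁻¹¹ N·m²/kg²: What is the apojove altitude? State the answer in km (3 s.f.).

μ = GM = 6.674×10⁻¹¹ × 1.898×10²⁷ = 1.267×10¹⁷ m³/s².
r_p = 69910 + 13250 = 83160 km = 8.316×10⁷ m.
Specific energy ε = v²/2 − μ/r = -3.354×10⁸ J/kg, so a = −μ/(2ε) = 1.888×10⁸ m.
The apsides satisfy r_p + r_a = 2a, so the apojove radius is 2a − r_p = 2.945×10⁸ m = 2.9447×10⁵ km.
Apojove altitude = 2.9447×10⁵ − 69910 = 2.2456×10⁵ km.

apojove altitude ≈ 2.25×10⁵ km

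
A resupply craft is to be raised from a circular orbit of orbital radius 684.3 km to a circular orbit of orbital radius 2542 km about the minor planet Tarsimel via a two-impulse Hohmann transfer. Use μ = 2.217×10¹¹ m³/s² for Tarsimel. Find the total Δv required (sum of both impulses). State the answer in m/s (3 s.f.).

Δv_total ≈ 248 m/s

r₁ = 684.3 km = 6.843×10⁵ m.
r₂ = 2542 km = 2.542×10⁶ m.
Transfer ellipse a_t = (r₁ + r₂)/2 = 1.613×10⁶ m.
At r₁: circular v_c1 = √(μ/r₁) = 569.2 m/s; transfer-periapsis v_p = √[μ(2/r₁ − 1/a_t)] = 714.5 m/s.
Δv₁ = v_p − v_c1 = 145.3 m/s.
At r₂: circular v_c2 = √(μ/r₂) = 295.3 m/s; transfer-apoapsis v_a = √[μ(2/r₂ − 1/a_t)] = 192.3 m/s.
Δv₂ = v_c2 − v_a = 103.0 m/s.
Total Δv = Δv₁ + Δv₂ = 248.3 m/s.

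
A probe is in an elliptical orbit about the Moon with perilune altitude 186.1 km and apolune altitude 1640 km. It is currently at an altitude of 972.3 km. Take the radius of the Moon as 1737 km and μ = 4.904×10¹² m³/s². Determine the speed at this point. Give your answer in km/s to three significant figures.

r_p = 1737 + 186.1 = 1923.1 km = 1.9231×10⁶ m.
r_a = 1737 + 1640 = 3377.0 km = 3.3770×10⁶ m.
r = 1737 + 972.3 = 2709.3 km = 2.709×10⁶ m.
Semi-major axis a = (r_p + r_a)/2 = 2650.1 km = 2.650×10⁶ m.
Vis-viva: v² = μ(2/r − 1/a) = 4.904×10¹² × (7.382×10⁻⁷ − 3.774×10⁻⁷) = 1.770×10⁶ m²/s².
v = 1330 m/s = 1.330 km/s.

v ≈ 1.33 km/s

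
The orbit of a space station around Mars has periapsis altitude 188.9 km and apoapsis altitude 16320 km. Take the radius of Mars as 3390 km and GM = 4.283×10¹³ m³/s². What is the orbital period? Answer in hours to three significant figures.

T ≈ 10.6 hours

r_p = 3390 + 188.9 = 3578.9 km = 3.5789×10⁶ m.
r_a = 3390 + 16320 = 19710 km = 1.9710×10⁷ m.
Semi-major axis a = (r_p + r_a)/2 = (3578.9 + 19710)/2 = 11644 km = 1.164×10⁷ m.
By Kepler's third law T = 2π√(a³/μ) = 2π × 6.072×10³ = 3.815×10⁴ s.
= 10.60 hours.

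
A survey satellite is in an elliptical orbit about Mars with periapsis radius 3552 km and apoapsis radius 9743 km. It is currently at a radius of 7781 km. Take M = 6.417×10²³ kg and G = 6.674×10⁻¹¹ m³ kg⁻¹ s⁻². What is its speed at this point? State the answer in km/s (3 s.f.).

μ = GM = 6.674×10⁻¹¹ × 6.417×10²³ = 4.283×10¹³ m³/s².
Semi-major axis a = (r_p + r_a)/2 = 6647.5 km = 6.648×10⁶ m.
Vis-viva: v² = μ(2/r − 1/a) = 4.283×10¹³ × (2.570×10⁻⁷ − 1.504×10⁻⁷) = 4.566×10⁶ m²/s².
v = 2137 m/s = 2.137 km/s.

v ≈ 2.14 km/s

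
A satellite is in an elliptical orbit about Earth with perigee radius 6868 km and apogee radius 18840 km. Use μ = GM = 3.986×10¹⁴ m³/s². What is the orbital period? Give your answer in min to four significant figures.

Semi-major axis a = (r_p + r_a)/2 = (6868.0 + 18840)/2 = 12854 km = 1.285×10⁷ m.
By Kepler's third law T = 2π√(a³/μ) = 2π × 2.308×10³ = 1.450×10⁴ s.
= 241.7 min.

T ≈ 241.7 min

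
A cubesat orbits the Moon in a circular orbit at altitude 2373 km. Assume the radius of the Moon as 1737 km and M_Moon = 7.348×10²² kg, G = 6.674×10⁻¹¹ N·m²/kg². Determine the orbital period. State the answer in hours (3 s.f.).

T ≈ 6.57 hours

μ = GM = 6.674×10⁻¹¹ × 7.348×10²² = 4.904×10¹² m³/s².
r = 1737 + 2373 = 4110.0 km = 4.1100×10⁶ m.
Kepler's third law: T = 2π√(r³/μ) = 2π√((4.110×10⁶)³ / 4.904×10¹²).
r³/μ = 1.416×10⁷ s², so T = 2π × 3.763×10³ = 2.364×10⁴ s.
Converting: 2.364×10⁴ s ÷ 3600 = 6.567 hours.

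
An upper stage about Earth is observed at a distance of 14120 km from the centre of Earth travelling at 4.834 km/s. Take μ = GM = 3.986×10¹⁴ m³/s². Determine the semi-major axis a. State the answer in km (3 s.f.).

r = 1.412×10⁷ m.
Vis-viva rearranged: 1/a = 2/r − v²/μ = 1.416×10⁻⁷ − 5.862×10⁻⁸ = 8.302×10⁻⁸ m⁻¹.
a = 1.205×10⁷ m = 12045 km.

a ≈ 12000 km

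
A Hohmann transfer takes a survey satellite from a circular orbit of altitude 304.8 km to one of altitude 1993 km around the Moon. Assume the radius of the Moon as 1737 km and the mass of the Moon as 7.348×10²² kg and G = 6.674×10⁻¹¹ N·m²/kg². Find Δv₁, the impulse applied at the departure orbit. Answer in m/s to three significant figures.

Δv ≈ 212 m/s

μ = GM = 6.674×10⁻¹¹ × 7.348×10²² = 4.904×10¹² m³/s².
r₁ = 1737 + 304.8 = 2041.8 km = 2.0418×10⁶ m.
r₂ = 1737 + 1993 = 3730.0 km = 3.7300×10⁶ m.
Transfer ellipse a_t = (r₁ + r₂)/2 = 2.886×10⁶ m.
At r₁: circular v_c1 = √(μ/r₁) = 1550 m/s; transfer-perilune v_p = √[μ(2/r₁ − 1/a_t)] = 1762 m/s.
Δv₁ = v_p − v_c1 = 212.1 m/s.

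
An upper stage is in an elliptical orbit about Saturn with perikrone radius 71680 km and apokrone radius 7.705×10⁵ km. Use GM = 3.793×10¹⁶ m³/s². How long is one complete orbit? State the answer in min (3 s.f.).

Semi-major axis a = (r_p + r_a)/2 = (71680 + 7.7050×10⁵)/2 = 4.2109×10⁵ km = 4.211×10⁸ m.
By Kepler's third law T = 2π√(a³/μ) = 2π × 4.437×10⁴ = 2.788×10⁵ s.
= 4646 min.

T ≈ 4650 min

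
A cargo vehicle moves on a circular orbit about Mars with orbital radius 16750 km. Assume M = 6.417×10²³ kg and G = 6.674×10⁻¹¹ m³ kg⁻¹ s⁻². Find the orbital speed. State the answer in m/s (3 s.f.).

v ≈ 1600 m/s

μ = GM = 6.674×10⁻¹¹ × 6.417×10²³ = 4.283×10¹³ m³/s².
r = 16750 km = 1.675×10⁷ m.
For a circular orbit v = √(μ/r) = √(4.283×10¹³ / 1.675×10⁷) = √(2.557×10⁶) = 1599 m/s.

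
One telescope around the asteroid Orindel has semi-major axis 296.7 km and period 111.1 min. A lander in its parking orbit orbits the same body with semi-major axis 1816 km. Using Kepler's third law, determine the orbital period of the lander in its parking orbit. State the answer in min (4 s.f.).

Kepler's third law: T² ∝ a³, so T₂ = T₁ (a₂/a₁)^(3/2).
a₂/a₁ = 6.121, (a₂/a₁)^(3/2) = 15.14.
T₂ = 111.1 × 15.14 = 1682 min.

T₂ ≈ 1682 min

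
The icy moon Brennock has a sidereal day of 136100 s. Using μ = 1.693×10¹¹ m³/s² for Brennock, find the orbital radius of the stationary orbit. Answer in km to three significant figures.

r_sync ≈ 4300 km

A synchronous orbit has period T, so by Kepler's third law a = (μT²/4π²)^(1/3).
μT²/4π² = 1.693×10¹¹ × (1.361×10⁵)² / 39.48 = 7.944×10¹⁹ m³.
a = 4.299×10⁶ m = 4298.7 km.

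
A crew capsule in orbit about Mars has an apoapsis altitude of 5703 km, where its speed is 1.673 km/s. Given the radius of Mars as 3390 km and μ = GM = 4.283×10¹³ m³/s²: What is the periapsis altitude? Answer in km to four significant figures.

r_a = 3390 + 5703 = 9093.0 km = 9.093×10⁶ m.
Specific energy ε = v²/2 − μ/r = -3.311×10⁶ J/kg, so a = −μ/(2ε) = 6.468×10⁶ m.
The apsides satisfy r_p + r_a = 2a, so the periapsis radius is 2a − r_a = 3.844×10⁶ m = 3843.6 km.
Periapsis altitude = 3843.6 − 3390 = 453.64 km.

periapsis altitude ≈ 453.6 km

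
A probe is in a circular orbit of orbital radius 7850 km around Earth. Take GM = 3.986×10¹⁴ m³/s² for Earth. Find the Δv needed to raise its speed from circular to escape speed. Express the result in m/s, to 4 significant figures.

r = 7850 km = 7.850×10⁶ m.
Circular speed v_c = √(μ/r) = 7126 m/s.
Escape speed v_esc = √(2μ/r) = √2 × v_c = 10080 m/s.
Δv = v_esc − v_c = 2952 m/s.

Δv ≈ 2952 m/s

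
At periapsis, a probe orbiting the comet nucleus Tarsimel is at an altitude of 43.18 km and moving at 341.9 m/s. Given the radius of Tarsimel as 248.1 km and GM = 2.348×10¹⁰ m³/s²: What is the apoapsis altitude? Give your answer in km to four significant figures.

r_p = 248.1 + 43.18 = 291.28 km = 2.913×10⁵ m.
Specific energy ε = v²/2 − μ/r = -2.216×10⁴ J/kg, so a = −μ/(2ε) = 5.297×10⁵ m.
The apsides satisfy r_p + r_a = 2a, so the apoapsis radius is 2a − r_p = 7.682×10⁵ m = 768.20 km.
Apoapsis altitude = 768.20 − 248.1 = 520.10 km.

apoapsis altitude ≈ 520.1 km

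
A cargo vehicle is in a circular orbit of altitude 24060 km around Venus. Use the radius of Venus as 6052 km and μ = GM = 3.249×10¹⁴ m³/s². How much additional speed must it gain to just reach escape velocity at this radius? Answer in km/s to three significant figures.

r = 6052 + 24060 = 30112 km = 3.0112×10⁷ m.
Circular speed v_c = √(μ/r) = 3285 m/s.
Escape speed v_esc = √(2μ/r) = √2 × v_c = 4645 m/s.
Δv = v_esc − v_c = 1361 m/s = 1.361 km/s.

Δv ≈ 1.36 km/s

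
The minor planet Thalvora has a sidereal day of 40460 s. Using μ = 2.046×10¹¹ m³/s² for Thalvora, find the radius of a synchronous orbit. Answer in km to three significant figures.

A synchronous orbit has period T, so by Kepler's third law a = (μT²/4π²)^(1/3).
μT²/4π² = 2.046×10¹¹ × (4.046×10⁴)² / 39.48 = 8.484×10¹⁸ m³.
a = 2.040×10⁶ m = 2039.5 km.

r_sync ≈ 2040 km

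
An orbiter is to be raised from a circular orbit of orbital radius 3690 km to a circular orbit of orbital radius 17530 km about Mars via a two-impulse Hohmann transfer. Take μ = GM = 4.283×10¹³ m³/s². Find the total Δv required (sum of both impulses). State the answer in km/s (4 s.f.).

Δv_total ≈ 1.614 km/s

r₁ = 3690 km = 3.690×10⁶ m.
r₂ = 17530 km = 1.753×10⁷ m.
Transfer ellipse a_t = (r₁ + r₂)/2 = 1.061×10⁷ m.
At r₁: circular v_c1 = √(μ/r₁) = 3407 m/s; transfer-periapsis v_p = √[μ(2/r₁ − 1/a_t)] = 4379 m/s.
Δv₁ = v_p − v_c1 = 972.3 m/s.
At r₂: circular v_c2 = √(μ/r₂) = 1563 m/s; transfer-apoapsis v_a = √[μ(2/r₂ − 1/a_t)] = 921.8 m/s.
Δv₂ = v_c2 − v_a = 641.3 m/s.
Total Δv = Δv₁ + Δv₂ = 1614 m/s = 1.614 km/s.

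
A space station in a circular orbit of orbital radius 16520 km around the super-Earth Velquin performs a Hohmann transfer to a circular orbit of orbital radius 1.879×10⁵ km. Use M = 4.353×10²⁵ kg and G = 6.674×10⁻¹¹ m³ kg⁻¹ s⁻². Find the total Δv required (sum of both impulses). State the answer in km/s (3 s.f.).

Δv_total ≈ 7.07 km/s

μ = GM = 6.674×10⁻¹¹ × 4.353×10²⁵ = 2.905×10¹⁵ m³/s².
r₁ = 16520 km = 1.652×10⁷ m.
r₂ = 1.879×10⁵ km = 1.879×10⁸ m.
Transfer ellipse a_t = (r₁ + r₂)/2 = 1.022×10⁸ m.
At r₁: circular v_c1 = √(μ/r₁) = 13260 m/s; transfer-periapsis v_p = √[μ(2/r₁ − 1/a_t)] = 17980 m/s.
Δv₁ = v_p − v_c1 = 4719 m/s.
At r₂: circular v_c2 = √(μ/r₂) = 3932 m/s; transfer-apoapsis v_a = √[μ(2/r₂ − 1/a_t)] = 1581 m/s.
Δv₂ = v_c2 − v_a = 2351 m/s.
Total Δv = Δv₁ + Δv₂ = 7070 m/s = 7.070 km/s.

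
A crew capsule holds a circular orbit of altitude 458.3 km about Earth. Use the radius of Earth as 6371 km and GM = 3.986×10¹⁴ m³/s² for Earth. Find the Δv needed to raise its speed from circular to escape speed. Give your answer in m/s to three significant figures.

Δv ≈ 3160 m/s

r = 6371 + 458.3 = 6829.3 km = 6.8293×10⁶ m.
Circular speed v_c = √(μ/r) = 7640 m/s.
Escape speed v_esc = √(2μ/r) = √2 × v_c = 10800 m/s.
Δv = v_esc − v_c = 3164 m/s.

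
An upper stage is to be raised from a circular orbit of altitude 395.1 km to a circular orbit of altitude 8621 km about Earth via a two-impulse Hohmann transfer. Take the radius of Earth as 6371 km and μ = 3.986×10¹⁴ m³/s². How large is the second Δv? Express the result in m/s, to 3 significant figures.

r₁ = 6371 + 395.1 = 6766.1 km = 6.7661×10⁶ m.
r₂ = 6371 + 8621 = 14992 km = 1.4992×10⁷ m.
Transfer ellipse a_t = (r₁ + r₂)/2 = 1.088×10⁷ m.
At r₁: circular v_c1 = √(μ/r₁) = 7675 m/s; transfer-perigee v_p = √[μ(2/r₁ − 1/a_t)] = 9010 m/s.
At r₂: circular v_c2 = √(μ/r₂) = 5156 m/s; transfer-apogee v_a = √[μ(2/r₂ − 1/a_t)] = 4066 m/s.
Δv₂ = v_c2 − v_a = 1090 m/s.

Δv ≈ 1090 m/s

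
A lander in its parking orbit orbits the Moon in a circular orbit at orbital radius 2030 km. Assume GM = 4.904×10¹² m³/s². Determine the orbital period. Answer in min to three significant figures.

r = 2030 km = 2.030×10⁶ m.
Kepler's third law: T = 2π√(r³/μ) = 2π√((2.030×10⁶)³ / 4.904×10¹²).
r³/μ = 1.706×10⁶ s², so T = 2π × 1.306×10³ = 8.206×10³ s.
Converting: 8.206×10³ s ÷ 60.00 = 136.8 min.

T ≈ 137 min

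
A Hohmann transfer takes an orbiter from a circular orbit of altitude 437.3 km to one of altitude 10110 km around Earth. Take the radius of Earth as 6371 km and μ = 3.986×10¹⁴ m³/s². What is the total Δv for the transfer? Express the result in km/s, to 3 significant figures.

Δv_total ≈ 2.61 km/s

r₁ = 6371 + 437.3 = 6808.3 km = 6.8083×10⁶ m.
r₂ = 6371 + 10110 = 16481 km = 1.6481×10⁷ m.
Transfer ellipse a_t = (r₁ + r₂)/2 = 1.164×10⁷ m.
At r₁: circular v_c1 = √(μ/r₁) = 7652 m/s; transfer-perigee v_p = √[μ(2/r₁ − 1/a_t)] = 9103 m/s.
Δv₁ = v_p − v_c1 = 1451 m/s.
At r₂: circular v_c2 = √(μ/r₂) = 4918 m/s; transfer-apogee v_a = √[μ(2/r₂ − 1/a_t)] = 3760 m/s.
Δv₂ = v_c2 − v_a = 1157 m/s.
Total Δv = Δv₁ + Δv₂ = 2609 m/s = 2.609 km/s.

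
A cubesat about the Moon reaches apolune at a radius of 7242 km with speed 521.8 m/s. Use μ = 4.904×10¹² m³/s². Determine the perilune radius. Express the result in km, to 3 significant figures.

r_a = 7.242×10⁶ m.
Specific energy ε = v²/2 − μ/r = -5.410×10⁵ J/kg, so a = −μ/(2ε) = 4.532×10⁶ m.
The apsides satisfy r_p + r_a = 2a, so the perilune radius is 2a − r_a = 1.822×10⁶ m = 1822.3 km.

perilune radius ≈ 1820 km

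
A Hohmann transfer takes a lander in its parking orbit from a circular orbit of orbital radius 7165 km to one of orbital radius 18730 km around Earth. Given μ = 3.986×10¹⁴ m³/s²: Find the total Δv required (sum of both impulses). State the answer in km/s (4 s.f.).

r₁ = 7165 km = 7.165×10⁶ m.
r₂ = 18730 km = 1.873×10⁷ m.
Transfer ellipse a_t = (r₁ + r₂)/2 = 1.295×10⁷ m.
At r₁: circular v_c1 = √(μ/r₁) = 7459 m/s; transfer-perigee v_p = √[μ(2/r₁ − 1/a_t)] = 8971 m/s.
Δv₁ = v_p − v_c1 = 1512 m/s.
At r₂: circular v_c2 = √(μ/r₂) = 4613 m/s; transfer-apogee v_a = √[μ(2/r₂ − 1/a_t)] = 3432 m/s.
Δv₂ = v_c2 − v_a = 1181 m/s.
Total Δv = Δv₁ + Δv₂ = 2694 m/s = 2.694 km/s.

Δv_total ≈ 2.694 km/s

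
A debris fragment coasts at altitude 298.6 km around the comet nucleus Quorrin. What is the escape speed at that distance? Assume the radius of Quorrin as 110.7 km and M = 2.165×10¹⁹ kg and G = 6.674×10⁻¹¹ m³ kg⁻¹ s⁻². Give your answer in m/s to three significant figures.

μ = GM = 6.674×10⁻¹¹ × 2.165×10¹⁹ = 1.445×10⁹ m³/s².
r = 110.7 + 298.6 = 409.30 km = 4.0930×10⁵ m.
Escape speed v_esc = √(2μ/r) = √(2 × 1.445×10⁹ / 4.093×10⁵) = √(7.060×10³) = 84.03 m/s.

v_esc ≈ 84.0 m/s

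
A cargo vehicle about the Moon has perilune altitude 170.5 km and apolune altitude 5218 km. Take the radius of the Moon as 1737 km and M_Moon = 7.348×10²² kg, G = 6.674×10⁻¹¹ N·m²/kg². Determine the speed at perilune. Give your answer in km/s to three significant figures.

μ = GM = 6.674×10⁻¹¹ × 7.348×10²² = 4.904×10¹² m³/s².
r_p = 1737 + 170.5 = 1907.5 km = 1.9075×10⁶ m.
r_a = 1737 + 5218 = 6955.0 km = 6.9550×10⁶ m.
Semi-major axis a = (r_p + r_a)/2 = 4431.2 km = 4.431×10⁶ m.
Vis-viva: v² = μ(2/r − 1/a) = 4.904×10¹² × (1.048×10⁻⁶ − 2.257×10⁻⁷) = 4.035×10⁶ m²/s².
v = 2009 m/s = 2.009 km/s.

v ≈ 2.01 km/s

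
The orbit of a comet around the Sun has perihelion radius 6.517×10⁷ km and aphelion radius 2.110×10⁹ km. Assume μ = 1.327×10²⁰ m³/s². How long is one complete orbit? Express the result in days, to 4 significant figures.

T ≈ 7160 days

Semi-major axis a = (r_p + r_a)/2 = (6.5170×10⁷ + 2.1100×10⁹)/2 = 1.0876×10⁹ km = 1.088×10¹² m.
By Kepler's third law T = 2π√(a³/μ) = 2π × 9.846×10⁷ = 6.186×10⁸ s.
= 7160 days.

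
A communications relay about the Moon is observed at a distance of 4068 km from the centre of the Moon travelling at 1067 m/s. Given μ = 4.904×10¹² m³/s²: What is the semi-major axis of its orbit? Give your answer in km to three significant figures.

a ≈ 3850 km

r = 4.068×10⁶ m.
Vis-viva rearranged: 1/a = 2/r − v²/μ = 4.916×10⁻⁷ − 2.322×10⁻⁷ = 2.595×10⁻⁷ m⁻¹.
a = 3.854×10⁶ m = 3853.8 km.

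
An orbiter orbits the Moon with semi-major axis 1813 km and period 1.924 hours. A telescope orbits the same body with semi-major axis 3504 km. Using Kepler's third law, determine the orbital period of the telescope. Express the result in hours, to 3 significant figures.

Kepler's third law: T² ∝ a³, so T₂ = T₁ (a₂/a₁)^(3/2).
a₂/a₁ = 1.933, (a₂/a₁)^(3/2) = 2.687.
T₂ = 1.924 × 2.687 = 5.170 hours.

T₂ ≈ 5.17 hours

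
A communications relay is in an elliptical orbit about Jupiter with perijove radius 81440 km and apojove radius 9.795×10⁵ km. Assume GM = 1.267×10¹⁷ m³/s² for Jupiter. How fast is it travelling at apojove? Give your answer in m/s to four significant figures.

v ≈ 4456 m/s

Semi-major axis a = (r_p + r_a)/2 = 5.3047×10⁵ km = 5.305×10⁸ m.
Vis-viva: v² = μ(2/r − 1/a) = 1.267×10¹⁷ × (2.042×10⁻⁹ − 1.885×10⁻⁹) = 1.986×10⁷ m²/s².
v = 4456 m/s.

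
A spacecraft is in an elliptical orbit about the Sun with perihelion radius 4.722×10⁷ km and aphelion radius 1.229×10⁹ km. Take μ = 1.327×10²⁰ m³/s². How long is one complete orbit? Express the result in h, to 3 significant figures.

Semi-major axis a = (r_p + r_a)/2 = (4.7220×10⁷ + 1.2290×10⁹)/2 = 6.3811×10⁸ km = 6.381×10¹¹ m.
By Kepler's third law T = 2π√(a³/μ) = 2π × 4.425×10⁷ = 2.780×10⁸ s.
= 77230 h.

T ≈ 77200 h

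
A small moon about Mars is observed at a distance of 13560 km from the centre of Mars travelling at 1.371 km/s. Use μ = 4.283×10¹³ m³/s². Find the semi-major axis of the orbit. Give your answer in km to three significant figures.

a ≈ 9650 km

r = 1.356×10⁷ m.
Specific orbital energy ε = v²/2 − μ/r = (1371)²/2 − 4.283×10¹³/1.356×10⁷ = -2.219×10⁶ J/kg.
Since ε = −μ/(2a), a = −μ/(2ε) = 9.652×10⁶ m = 9651.9 km.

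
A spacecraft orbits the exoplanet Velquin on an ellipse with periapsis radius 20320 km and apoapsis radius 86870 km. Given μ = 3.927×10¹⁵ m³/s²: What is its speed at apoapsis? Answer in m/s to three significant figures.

v ≈ 4140 m/s

Semi-major axis a = (r_p + r_a)/2 = 53595 km = 5.360×10⁷ m.
Vis-viva: v² = μ(2/r − 1/a) = 3.927×10¹⁵ × (2.302×10⁻⁸ − 1.866×10⁻⁸) = 1.714×10⁷ m²/s².
v = 4140 m/s.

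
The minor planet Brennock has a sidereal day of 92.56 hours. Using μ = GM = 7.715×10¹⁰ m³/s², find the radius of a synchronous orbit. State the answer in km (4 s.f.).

T = 92.56 hours = 3.332×10⁵ s.
A synchronous orbit has period T, so by Kepler's third law a = (μT²/4π²)^(1/3).
μT²/4π² = 7.715×10¹⁰ × (3.332×10⁵)² / 39.48 = 2.170×10²⁰ m³.
a = 6.009×10⁶ m = 6009.1 km.

r_sync ≈ 6009 km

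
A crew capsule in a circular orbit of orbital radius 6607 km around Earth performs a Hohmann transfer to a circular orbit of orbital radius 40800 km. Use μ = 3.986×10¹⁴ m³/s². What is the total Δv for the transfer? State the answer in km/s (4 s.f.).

Δv_total ≈ 3.899 km/s

r₁ = 6607 km = 6.607×10⁶ m.
r₂ = 40800 km = 4.080×10⁷ m.
Transfer ellipse a_t = (r₁ + r₂)/2 = 2.370×10⁷ m.
At r₁: circular v_c1 = √(μ/r₁) = 7767 m/s; transfer-perigee v_p = √[μ(2/r₁ − 1/a_t)] = 10190 m/s.
Δv₁ = v_p − v_c1 = 2423 m/s.
At r₂: circular v_c2 = √(μ/r₂) = 3126 m/s; transfer-apogee v_a = √[μ(2/r₂ − 1/a_t)] = 1650 m/s.
Δv₂ = v_c2 − v_a = 1475 m/s.
Total Δv = Δv₁ + Δv₂ = 3899 m/s = 3.899 km/s.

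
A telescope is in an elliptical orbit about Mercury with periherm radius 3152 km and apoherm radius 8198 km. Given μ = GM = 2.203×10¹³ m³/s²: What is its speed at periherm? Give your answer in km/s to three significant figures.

v ≈ 3.18 km/s

Semi-major axis a = (r_p + r_a)/2 = 5675.0 km = 5.675×10⁶ m.
Vis-viva: v² = μ(2/r − 1/a) = 2.203×10¹³ × (6.345×10⁻⁷ − 1.762×10⁻⁷) = 1.010×10⁷ m²/s².
v = 3177 m/s = 3.177 km/s.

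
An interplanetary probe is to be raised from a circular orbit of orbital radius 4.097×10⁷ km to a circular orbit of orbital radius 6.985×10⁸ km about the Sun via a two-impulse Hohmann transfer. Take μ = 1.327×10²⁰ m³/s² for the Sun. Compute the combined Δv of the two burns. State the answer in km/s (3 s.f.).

r₁ = 4.097×10⁷ km = 4.097×10¹⁰ m.
r₂ = 6.985×10⁸ km = 6.985×10¹¹ m.
Transfer ellipse a_t = (r₁ + r₂)/2 = 3.697×10¹¹ m.
At r₁: circular v_c1 = √(μ/r₁) = 56910 m/s; transfer-perihelion v_p = √[μ(2/r₁ − 1/a_t)] = 78220 m/s.
Δv₁ = v_p − v_c1 = 21310 m/s.
At r₂: circular v_c2 = √(μ/r₂) = 13780 m/s; transfer-aphelion v_a = √[μ(2/r₂ − 1/a_t)] = 4588 m/s.
Δv₂ = v_c2 − v_a = 9195 m/s.
Total Δv = Δv₁ + Δv₂ = 30510 m/s = 30.51 km/s.

Δv_total ≈ 30.5 km/s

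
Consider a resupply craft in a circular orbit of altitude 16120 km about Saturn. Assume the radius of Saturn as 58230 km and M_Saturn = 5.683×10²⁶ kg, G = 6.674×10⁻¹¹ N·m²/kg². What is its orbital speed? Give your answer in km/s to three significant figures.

μ = GM = 6.674×10⁻¹¹ × 5.683×10²⁶ = 3.793×10¹⁶ m³/s².
r = 58230 + 16120 = 74350 km = 7.4350×10⁷ m.
For a circular orbit v = √(μ/r) = √(3.793×10¹⁶ / 7.435×10⁷) = √(5.101×10⁸) = 22590 m/s.
That is 22.59 km/s.

v ≈ 22.6 km/s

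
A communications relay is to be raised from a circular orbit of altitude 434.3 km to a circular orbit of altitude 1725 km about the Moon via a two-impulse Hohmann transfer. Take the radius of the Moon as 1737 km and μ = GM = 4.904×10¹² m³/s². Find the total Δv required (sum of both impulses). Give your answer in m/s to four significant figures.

Δv_total ≈ 308.5 m/s

r₁ = 1737 + 434.3 = 2171.3 km = 2.1713×10⁶ m.
r₂ = 1737 + 1725 = 3462.0 km = 3.4620×10⁶ m.
Transfer ellipse a_t = (r₁ + r₂)/2 = 2.817×10⁶ m.
At r₁: circular v_c1 = √(μ/r₁) = 1503 m/s; transfer-perilune v_p = √[μ(2/r₁ − 1/a_t)] = 1666 m/s.
Δv₁ = v_p − v_c1 = 163.3 m/s.
At r₂: circular v_c2 = √(μ/r₂) = 1190 m/s; transfer-apolune v_a = √[μ(2/r₂ − 1/a_t)] = 1045 m/s.
Δv₂ = v_c2 − v_a = 145.2 m/s.
Total Δv = Δv₁ + Δv₂ = 308.5 m/s.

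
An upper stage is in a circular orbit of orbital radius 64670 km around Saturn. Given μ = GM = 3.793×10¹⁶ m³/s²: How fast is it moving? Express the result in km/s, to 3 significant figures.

v ≈ 24.2 km/s

r = 64670 km = 6.467×10⁷ m.
For a circular orbit v = √(μ/r) = √(3.793×10¹⁶ / 6.467×10⁷) = √(5.865×10⁸) = 24220 m/s.
That is 24.22 km/s.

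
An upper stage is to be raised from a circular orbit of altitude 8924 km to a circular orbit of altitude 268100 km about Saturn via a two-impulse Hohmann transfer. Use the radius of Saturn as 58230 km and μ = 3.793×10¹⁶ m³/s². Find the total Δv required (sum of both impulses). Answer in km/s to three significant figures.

Δv_total ≈ 11.3 km/s

r₁ = 58230 + 8924 = 67154 km = 6.7154×10⁷ m.
r₂ = 58230 + 268100 = 326330 km = 3.2633×10⁸ m.
Transfer ellipse a_t = (r₁ + r₂)/2 = 1.967×10⁸ m.
At r₁: circular v_c1 = √(μ/r₁) = 23770 m/s; transfer-perikrone v_p = √[μ(2/r₁ − 1/a_t)] = 30610 m/s.
Δv₁ = v_p − v_c1 = 6842 m/s.
At r₂: circular v_c2 = √(μ/r₂) = 10780 m/s; transfer-apokrone v_a = √[μ(2/r₂ − 1/a_t)] = 6299 m/s.
Δv₂ = v_c2 − v_a = 4482 m/s.
Total Δv = Δv₁ + Δv₂ = 11320 m/s = 11.32 km/s.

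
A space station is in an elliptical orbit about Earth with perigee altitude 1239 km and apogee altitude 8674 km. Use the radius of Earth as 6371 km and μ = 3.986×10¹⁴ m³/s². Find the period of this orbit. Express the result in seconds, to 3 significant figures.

r_p = 6371 + 1239 = 7610.0 km = 7.6100×10⁶ m.
r_a = 6371 + 8674 = 15045 km = 1.5045×10⁷ m.
Semi-major axis a = (r_p + r_a)/2 = (7610.0 + 15045)/2 = 11328 km = 1.133×10⁷ m.
By Kepler's third law T = 2π√(a³/μ) = 2π × 1.910×10³ = 1.200×10⁴ s.

T ≈ 12000 seconds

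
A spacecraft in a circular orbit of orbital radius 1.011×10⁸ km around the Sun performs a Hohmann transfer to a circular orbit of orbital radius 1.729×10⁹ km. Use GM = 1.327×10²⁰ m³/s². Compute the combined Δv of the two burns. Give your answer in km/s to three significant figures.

r₁ = 1.011×10⁸ km = 1.011×10¹¹ m.
r₂ = 1.729×10⁹ km = 1.729×10¹² m.
Transfer ellipse a_t = (r₁ + r₂)/2 = 9.150×10¹¹ m.
At r₁: circular v_c1 = √(μ/r₁) = 36230 m/s; transfer-perihelion v_p = √[μ(2/r₁ − 1/a_t)] = 49800 m/s.
Δv₁ = v_p − v_c1 = 13570 m/s.
At r₂: circular v_c2 = √(μ/r₂) = 8761 m/s; transfer-aphelion v_a = √[μ(2/r₂ − 1/a_t)] = 2912 m/s.
Δv₂ = v_c2 − v_a = 5849 m/s.
Total Δv = Δv₁ + Δv₂ = 19420 m/s = 19.42 km/s.

Δv_total ≈ 19.4 km/s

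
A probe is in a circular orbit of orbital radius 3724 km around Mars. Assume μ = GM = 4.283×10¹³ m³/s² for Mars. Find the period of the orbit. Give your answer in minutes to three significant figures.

T ≈ 115 minutes

r = 3724 km = 3.724×10⁶ m.
Kepler's third law: T = 2π√(r³/μ) = 2π√((3.724×10⁶)³ / 4.283×10¹³).
r³/μ = 1.206×10⁶ s², so T = 2π × 1.098×10³ = 6.900×10³ s.
Converting: 6.900×10³ s ÷ 60.00 = 115.0 minutes.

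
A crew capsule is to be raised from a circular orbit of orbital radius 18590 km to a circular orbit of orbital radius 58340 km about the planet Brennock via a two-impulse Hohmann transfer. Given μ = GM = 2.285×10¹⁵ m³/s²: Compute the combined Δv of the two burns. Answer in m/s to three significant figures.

r₁ = 18590 km = 1.859×10⁷ m.
r₂ = 58340 km = 5.834×10⁷ m.
Transfer ellipse a_t = (r₁ + r₂)/2 = 3.846×10⁷ m.
At r₁: circular v_c1 = √(μ/r₁) = 11090 m/s; transfer-periapsis v_p = √[μ(2/r₁ − 1/a_t)] = 13650 m/s.
Δv₁ = v_p − v_c1 = 2567 m/s.
At r₂: circular v_c2 = √(μ/r₂) = 6258 m/s; transfer-apoapsis v_a = √[μ(2/r₂ − 1/a_t)] = 4351 m/s.
Δv₂ = v_c2 − v_a = 1908 m/s.
Total Δv = Δv₁ + Δv₂ = 4475 m/s.

Δv_total ≈ 4470 m/s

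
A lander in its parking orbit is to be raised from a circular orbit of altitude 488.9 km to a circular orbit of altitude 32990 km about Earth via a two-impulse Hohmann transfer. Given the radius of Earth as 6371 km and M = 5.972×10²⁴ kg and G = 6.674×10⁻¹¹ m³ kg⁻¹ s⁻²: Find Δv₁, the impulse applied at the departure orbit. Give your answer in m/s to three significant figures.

Δv ≈ 2330 m/s

μ = GM = 6.674×10⁻¹¹ × 5.972×10²⁴ = 3.986×10¹⁴ m³/s².
r₁ = 6371 + 488.9 = 6859.9 km = 6.8599×10⁶ m.
r₂ = 6371 + 32990 = 39361 km = 3.9361×10⁷ m.
Transfer ellipse a_t = (r₁ + r₂)/2 = 2.311×10⁷ m.
At r₁: circular v_c1 = √(μ/r₁) = 7622 m/s; transfer-perigee v_p = √[μ(2/r₁ − 1/a_t)] = 9948 m/s.
Δv₁ = v_p − v_c1 = 2325 m/s.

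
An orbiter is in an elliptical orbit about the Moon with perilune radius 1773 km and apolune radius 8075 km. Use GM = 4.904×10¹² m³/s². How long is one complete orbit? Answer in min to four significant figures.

Semi-major axis a = (r_p + r_a)/2 = (1773.0 + 8075.0)/2 = 4924.0 km = 4.924×10⁶ m.
By Kepler's third law T = 2π√(a³/μ) = 2π × 4.934×10³ = 3.100×10⁴ s.
= 516.7 min.

T ≈ 516.7 min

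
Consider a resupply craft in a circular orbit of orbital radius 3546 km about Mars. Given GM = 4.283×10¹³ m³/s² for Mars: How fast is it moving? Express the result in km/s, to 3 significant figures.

v ≈ 3.48 km/s

r = 3546 km = 3.546×10⁶ m.
For a circular orbit v = √(μ/r) = √(4.283×10¹³ / 3.546×10⁶) = √(1.208×10⁷) = 3475 m/s.
That is 3.475 km/s.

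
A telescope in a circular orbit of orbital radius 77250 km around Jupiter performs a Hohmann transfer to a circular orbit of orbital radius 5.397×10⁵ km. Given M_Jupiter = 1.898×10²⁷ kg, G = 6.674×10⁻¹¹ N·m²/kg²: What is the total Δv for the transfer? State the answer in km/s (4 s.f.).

μ = GM = 6.674×10⁻¹¹ × 1.898×10²⁷ = 1.267×10¹⁷ m³/s².
r₁ = 77250 km = 7.725×10⁷ m.
r₂ = 5.397×10⁵ km = 5.397×10⁸ m.
Transfer ellipse a_t = (r₁ + r₂)/2 = 3.085×10⁸ m.
At r₁: circular v_c1 = √(μ/r₁) = 40490 m/s; transfer-perijove v_p = √[μ(2/r₁ − 1/a_t)] = 53560 m/s.
Δv₁ = v_p − v_c1 = 13070 m/s.
At r₂: circular v_c2 = √(μ/r₂) = 15320 m/s; transfer-apojove v_a = √[μ(2/r₂ − 1/a_t)] = 7667 m/s.
Δv₂ = v_c2 − v_a = 7654 m/s.
Total Δv = Δv₁ + Δv₂ = 20720 m/s = 20.72 km/s.

Δv_total ≈ 20.72 km/s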